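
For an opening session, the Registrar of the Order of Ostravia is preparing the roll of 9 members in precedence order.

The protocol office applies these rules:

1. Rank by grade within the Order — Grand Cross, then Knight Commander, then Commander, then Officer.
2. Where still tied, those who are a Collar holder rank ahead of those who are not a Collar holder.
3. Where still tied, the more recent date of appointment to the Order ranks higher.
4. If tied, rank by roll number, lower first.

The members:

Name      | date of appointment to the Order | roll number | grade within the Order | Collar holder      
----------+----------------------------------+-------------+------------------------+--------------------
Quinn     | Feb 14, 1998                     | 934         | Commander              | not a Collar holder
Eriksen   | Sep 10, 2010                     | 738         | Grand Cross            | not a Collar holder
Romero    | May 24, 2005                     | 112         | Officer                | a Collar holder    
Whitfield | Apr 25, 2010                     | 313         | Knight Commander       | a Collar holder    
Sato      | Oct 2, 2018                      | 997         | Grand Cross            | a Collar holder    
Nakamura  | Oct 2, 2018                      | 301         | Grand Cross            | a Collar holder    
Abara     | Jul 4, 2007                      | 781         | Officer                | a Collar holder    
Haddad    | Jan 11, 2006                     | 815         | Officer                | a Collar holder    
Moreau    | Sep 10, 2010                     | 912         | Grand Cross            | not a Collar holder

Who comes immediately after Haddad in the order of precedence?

By grade within the Order: Nakamura, Sato, Eriksen and Moreau (Grand Cross); then Whitfield (Knight Commander); then Quinn (Commander); then Abara, Haddad and Romero (Officer).
Among Nakamura, Sato, Eriksen and Moreau, a Collar holder before not a Collar holder: Nakamura and Sato (a Collar holder) before Eriksen and Moreau (not a Collar holder).
Nakamura and Sato both have date of appointment to the Order Oct 2, 2018, so the next rule applies.
Among Nakamura and Sato, by roll number (lower first): Nakamura (301) before Sato (997).
Eriksen and Moreau both have date of appointment to the Order Sep 10, 2010, so the next rule applies.
Among Eriksen and Moreau, by roll number (lower first): Eriksen (738) before Moreau (912).
Abara, Haddad and Romero are each a Collar holder, so the next rule applies.
Among Abara, Haddad and Romero, by date of appointment to the Order (later first): Abara (Jul 4, 2007) before Haddad (Jan 11, 2006) before Romero (May 24, 2005).
Order: Nakamura, Sato, Eriksen, Moreau, Whitfield, Quinn, Abara, Haddad, Romero.

Romero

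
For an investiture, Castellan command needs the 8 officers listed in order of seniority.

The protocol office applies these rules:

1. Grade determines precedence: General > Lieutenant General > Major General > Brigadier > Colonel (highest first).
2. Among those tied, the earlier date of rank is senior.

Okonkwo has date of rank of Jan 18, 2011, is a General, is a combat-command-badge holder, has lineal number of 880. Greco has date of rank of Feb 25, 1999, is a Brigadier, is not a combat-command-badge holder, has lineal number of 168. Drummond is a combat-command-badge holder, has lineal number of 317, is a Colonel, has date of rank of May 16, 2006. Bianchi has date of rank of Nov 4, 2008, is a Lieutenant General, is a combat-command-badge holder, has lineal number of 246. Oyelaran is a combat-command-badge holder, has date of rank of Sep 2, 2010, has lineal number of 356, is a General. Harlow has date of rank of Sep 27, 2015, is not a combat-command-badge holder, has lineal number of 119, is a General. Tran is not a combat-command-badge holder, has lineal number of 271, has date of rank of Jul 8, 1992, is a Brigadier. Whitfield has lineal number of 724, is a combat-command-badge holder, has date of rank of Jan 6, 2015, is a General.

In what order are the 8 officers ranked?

Oyelaran, Okonkwo, Whitfield, Harlow, Bianchi, Tran, Greco, Drummond

By grade: Oyelaran, Okonkwo, Whitfield and Harlow (General); then Bianchi (Lieutenant General); then Tran and Greco (Brigadier); then Drummond (Colonel).
Among Oyelaran, Okonkwo, Whitfield and Harlow, by date of rank (earlier first): Oyelaran (Sep 2, 2010) before Okonkwo (Jan 18, 2011) before Whitfield (Jan 6, 2015) before Harlow (Sep 27, 2015).
Among Tran and Greco, by date of rank (earlier first): Tran (Jul 8, 1992) before Greco (Feb 25, 1999).
Full order: Oyelaran, Okonkwo, Whitfield, Harlow, Bianchi, Tran, Greco, Drummond.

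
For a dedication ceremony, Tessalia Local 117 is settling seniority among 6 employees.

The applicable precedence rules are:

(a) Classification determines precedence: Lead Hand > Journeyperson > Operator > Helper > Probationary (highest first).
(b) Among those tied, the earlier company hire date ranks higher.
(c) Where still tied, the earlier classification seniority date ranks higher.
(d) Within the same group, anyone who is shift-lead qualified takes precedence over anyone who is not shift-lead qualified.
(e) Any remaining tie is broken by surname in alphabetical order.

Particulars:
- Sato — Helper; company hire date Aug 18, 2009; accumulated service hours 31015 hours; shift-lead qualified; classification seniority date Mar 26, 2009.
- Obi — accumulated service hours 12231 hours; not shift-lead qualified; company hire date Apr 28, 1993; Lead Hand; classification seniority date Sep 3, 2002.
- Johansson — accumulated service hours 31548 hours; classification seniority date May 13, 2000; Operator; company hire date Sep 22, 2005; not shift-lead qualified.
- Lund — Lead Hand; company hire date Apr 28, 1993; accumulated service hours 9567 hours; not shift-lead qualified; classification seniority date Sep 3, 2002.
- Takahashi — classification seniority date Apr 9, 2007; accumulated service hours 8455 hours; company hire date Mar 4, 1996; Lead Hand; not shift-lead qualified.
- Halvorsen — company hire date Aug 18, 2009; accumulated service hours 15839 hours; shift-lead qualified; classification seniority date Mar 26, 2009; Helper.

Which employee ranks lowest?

By classification: Lund, Obi and Takahashi (Lead Hand); then Johansson (Operator); then Halvorsen and Sato (Helper).
Among Lund, Obi and Takahashi, by company hire date (earlier first): Lund and Obi (Apr 28, 1993) before Takahashi (Mar 4, 1996).
Lund and Obi both have classification seniority date Sep 3, 2002, so the next rule applies.
Lund and Obi are each not shift-lead qualified, so the next rule applies.
Among Lund and Obi, alphabetically by surname: Lund before Obi.
Halvorsen and Sato both have company hire date Aug 18, 2009, so the next rule applies.
Halvorsen and Sato both have classification seniority date Mar 26, 2009, so the next rule applies.
Halvorsen and Sato are each shift-lead qualified, so the next rule applies.
Among Halvorsen and Sato, alphabetically by surname: Halvorsen before Sato.
Order: Lund, Obi, Takahashi, Johansson, Halvorsen, Sato.

Sato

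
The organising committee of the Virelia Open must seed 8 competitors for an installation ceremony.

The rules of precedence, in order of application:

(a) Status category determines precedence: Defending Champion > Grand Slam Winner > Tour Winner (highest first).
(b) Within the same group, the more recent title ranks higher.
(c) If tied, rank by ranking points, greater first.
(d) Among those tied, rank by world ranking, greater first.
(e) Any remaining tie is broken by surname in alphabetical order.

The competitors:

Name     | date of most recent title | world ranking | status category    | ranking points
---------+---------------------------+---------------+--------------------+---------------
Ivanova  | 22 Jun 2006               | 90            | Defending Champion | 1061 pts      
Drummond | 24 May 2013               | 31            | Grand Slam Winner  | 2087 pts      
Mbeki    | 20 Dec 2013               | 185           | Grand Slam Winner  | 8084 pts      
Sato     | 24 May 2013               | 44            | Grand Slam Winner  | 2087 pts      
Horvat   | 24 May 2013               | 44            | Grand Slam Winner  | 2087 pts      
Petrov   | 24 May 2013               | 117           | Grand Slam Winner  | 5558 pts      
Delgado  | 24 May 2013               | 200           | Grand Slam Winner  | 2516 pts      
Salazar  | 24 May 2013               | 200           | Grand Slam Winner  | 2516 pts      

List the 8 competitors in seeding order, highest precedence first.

Ivanova, Mbeki, Petrov, Delgado, Salazar, Horvat, Sato, Drummond

By status category: Ivanova (Defending Champion); then Mbeki, Petrov, Delgado, Salazar, Horvat, Sato and Drummond (Grand Slam Winner).
Among Mbeki, Petrov, Delgado, Salazar, Horvat, Sato and Drummond, by date of most recent title (later first): Mbeki (20 Dec 2013) before Petrov, Delgado, Salazar, Horvat, Sato and Drummond (24 May 2013).
Among Petrov, Delgado, Salazar, Horvat, Sato and Drummond, by ranking points (higher first): Petrov (5558 pts) before Delgado and Salazar (2516 pts) before Horvat, Sato and Drummond (2087 pts).
Delgado and Salazar both have world ranking 200, so the next rule applies.
Among Delgado and Salazar, alphabetically by surname: Delgado before Salazar.
Among Horvat, Sato and Drummond, by world ranking (higher first): Horvat and Sato (44) before Drummond (31).
Among Horvat and Sato, alphabetically by surname: Horvat before Sato.
Full order: Ivanova, Mbeki, Petrov, Delgado, Salazar, Horvat, Sato, Drummond.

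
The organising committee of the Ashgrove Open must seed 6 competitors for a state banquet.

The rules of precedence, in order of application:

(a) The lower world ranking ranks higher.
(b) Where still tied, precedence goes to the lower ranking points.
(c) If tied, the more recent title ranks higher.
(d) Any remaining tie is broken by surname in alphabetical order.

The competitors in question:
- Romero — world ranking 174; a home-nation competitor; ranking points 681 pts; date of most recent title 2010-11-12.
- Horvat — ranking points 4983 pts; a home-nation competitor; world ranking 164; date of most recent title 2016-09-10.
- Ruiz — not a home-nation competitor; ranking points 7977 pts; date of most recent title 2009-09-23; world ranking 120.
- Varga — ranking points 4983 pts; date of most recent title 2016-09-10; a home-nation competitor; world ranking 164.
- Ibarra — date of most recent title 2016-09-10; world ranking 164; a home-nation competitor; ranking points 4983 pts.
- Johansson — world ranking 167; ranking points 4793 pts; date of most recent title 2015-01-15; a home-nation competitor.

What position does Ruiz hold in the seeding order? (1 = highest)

By world ranking (lower first): Ruiz (120); then Horvat, Ibarra and Varga (each 164); then Johansson (167); then Romero (174).
Horvat, Ibarra and Varga all have ranking points 4983 pts, so the next rule applies.
Horvat, Ibarra and Varga all have date of most recent title 2016-09-10, so the next rule applies.
Among Horvat, Ibarra and Varga, alphabetically by surname: Horvat before Ibarra before Varga.
Order: Ruiz, Horvat, Ibarra, Varga, Johansson, Romero. So position 1.

1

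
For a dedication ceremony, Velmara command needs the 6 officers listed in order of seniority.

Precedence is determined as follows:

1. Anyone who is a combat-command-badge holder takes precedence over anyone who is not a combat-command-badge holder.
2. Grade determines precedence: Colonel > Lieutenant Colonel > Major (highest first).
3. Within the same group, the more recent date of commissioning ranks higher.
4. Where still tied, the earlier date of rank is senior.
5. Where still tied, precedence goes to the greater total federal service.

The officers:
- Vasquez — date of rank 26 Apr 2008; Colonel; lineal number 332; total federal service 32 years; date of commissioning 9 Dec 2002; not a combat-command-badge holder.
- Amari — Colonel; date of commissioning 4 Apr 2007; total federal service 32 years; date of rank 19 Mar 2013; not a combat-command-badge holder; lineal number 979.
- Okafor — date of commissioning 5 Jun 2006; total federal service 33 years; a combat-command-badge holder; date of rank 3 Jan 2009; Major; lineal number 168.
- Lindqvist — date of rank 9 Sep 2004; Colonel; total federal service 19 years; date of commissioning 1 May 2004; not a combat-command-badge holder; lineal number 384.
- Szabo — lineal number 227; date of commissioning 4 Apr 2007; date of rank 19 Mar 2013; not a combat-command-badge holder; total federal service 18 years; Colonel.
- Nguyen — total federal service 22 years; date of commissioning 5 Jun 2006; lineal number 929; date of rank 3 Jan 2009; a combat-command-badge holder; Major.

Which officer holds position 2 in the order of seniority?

Nguyen

By the first rule: Okafor and Nguyen (both a combat-command-badge holder); then Amari, Szabo, Lindqvist and Vasquez (each not a combat-command-badge holder).
Okafor and Nguyen are each Major, so the next rule applies.
Okafor and Nguyen both have date of commissioning 5 Jun 2006, so the next rule applies.
Okafor and Nguyen both have date of rank 3 Jan 2009, so the next rule applies.
Among Okafor and Nguyen, by total federal service (higher first): Okafor (33 years) before Nguyen (22 years).
Amari, Szabo, Lindqvist and Vasquez are each Colonel, so the next rule applies.
Among Amari, Szabo, Lindqvist and Vasquez, by date of commissioning (later first): Amari and Szabo (4 Apr 2007) before Lindqvist (1 May 2004) before Vasquez (9 Dec 2002).
Amari and Szabo both have date of rank 19 Mar 2013, so the next rule applies.
Among Amari and Szabo, by total federal service (higher first): Amari (32 years) before Szabo (18 years).
Order: Okafor, Nguyen, Amari, Szabo, Lindqvist, Vasquez.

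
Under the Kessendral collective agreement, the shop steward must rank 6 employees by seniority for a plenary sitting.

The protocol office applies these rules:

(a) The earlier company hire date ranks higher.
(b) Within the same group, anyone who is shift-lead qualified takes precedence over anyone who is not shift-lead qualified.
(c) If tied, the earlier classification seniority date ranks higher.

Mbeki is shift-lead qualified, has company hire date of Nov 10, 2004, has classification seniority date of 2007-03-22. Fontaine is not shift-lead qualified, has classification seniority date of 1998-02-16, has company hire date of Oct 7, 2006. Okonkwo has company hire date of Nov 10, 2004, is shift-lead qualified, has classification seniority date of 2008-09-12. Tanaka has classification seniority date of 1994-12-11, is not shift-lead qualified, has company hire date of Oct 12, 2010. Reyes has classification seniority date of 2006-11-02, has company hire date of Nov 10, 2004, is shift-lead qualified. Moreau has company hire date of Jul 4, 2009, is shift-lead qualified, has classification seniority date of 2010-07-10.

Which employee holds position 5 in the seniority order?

Moreau

By company hire date (earlier first): Reyes, Mbeki and Okonkwo (each Nov 10, 2004); then Fontaine (Oct 7, 2006); then Moreau (Jul 4, 2009); then Tanaka (Oct 12, 2010).
Reyes, Mbeki and Okonkwo are each shift-lead qualified, so the next rule applies.
Among Reyes, Mbeki and Okonkwo, by classification seniority date (earlier first): Reyes (2006-11-02) before Mbeki (2007-03-22) before Okonkwo (2008-09-12).
Order: Reyes, Mbeki, Okonkwo, Fontaine, Moreau, Tanaka.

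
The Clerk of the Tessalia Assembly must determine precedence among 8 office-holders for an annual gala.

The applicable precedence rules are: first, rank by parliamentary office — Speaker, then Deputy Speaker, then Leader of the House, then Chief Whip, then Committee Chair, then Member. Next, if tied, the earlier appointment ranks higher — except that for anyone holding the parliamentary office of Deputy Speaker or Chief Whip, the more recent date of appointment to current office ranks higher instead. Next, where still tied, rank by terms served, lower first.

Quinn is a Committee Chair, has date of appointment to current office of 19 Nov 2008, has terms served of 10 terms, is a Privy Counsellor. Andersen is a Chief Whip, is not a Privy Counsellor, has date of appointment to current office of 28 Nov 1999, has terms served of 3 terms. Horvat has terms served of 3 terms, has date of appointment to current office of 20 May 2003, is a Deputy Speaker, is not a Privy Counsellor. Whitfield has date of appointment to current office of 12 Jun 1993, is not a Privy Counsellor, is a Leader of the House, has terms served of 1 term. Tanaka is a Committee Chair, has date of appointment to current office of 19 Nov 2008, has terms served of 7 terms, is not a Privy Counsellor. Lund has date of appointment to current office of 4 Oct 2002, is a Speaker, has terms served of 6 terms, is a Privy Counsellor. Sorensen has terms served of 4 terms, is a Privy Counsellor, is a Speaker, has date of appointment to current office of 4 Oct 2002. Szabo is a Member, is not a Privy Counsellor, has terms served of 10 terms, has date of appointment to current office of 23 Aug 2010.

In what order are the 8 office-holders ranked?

Sorensen, Lund, Horvat, Whitfield, Andersen, Tanaka, Quinn, Szabo

By parliamentary office: Sorensen and Lund (Speaker); then Horvat (Deputy Speaker); then Whitfield (Leader of the House); then Andersen (Chief Whip); then Tanaka and Quinn (Committee Chair); then Szabo (Member).
Sorensen and Lund both have date of appointment to current office 4 Oct 2002, so the next rule applies.
Among Sorensen and Lund, by terms served (lower first): Sorensen (4 terms) before Lund (6 terms).
Tanaka and Quinn both have date of appointment to current office 19 Nov 2008, so the next rule applies.
Among Tanaka and Quinn, by terms served (lower first): Tanaka (7 terms) before Quinn (10 terms).
Full order: Sorensen, Lund, Horvat, Whitfield, Andersen, Tanaka, Quinn, Szabo.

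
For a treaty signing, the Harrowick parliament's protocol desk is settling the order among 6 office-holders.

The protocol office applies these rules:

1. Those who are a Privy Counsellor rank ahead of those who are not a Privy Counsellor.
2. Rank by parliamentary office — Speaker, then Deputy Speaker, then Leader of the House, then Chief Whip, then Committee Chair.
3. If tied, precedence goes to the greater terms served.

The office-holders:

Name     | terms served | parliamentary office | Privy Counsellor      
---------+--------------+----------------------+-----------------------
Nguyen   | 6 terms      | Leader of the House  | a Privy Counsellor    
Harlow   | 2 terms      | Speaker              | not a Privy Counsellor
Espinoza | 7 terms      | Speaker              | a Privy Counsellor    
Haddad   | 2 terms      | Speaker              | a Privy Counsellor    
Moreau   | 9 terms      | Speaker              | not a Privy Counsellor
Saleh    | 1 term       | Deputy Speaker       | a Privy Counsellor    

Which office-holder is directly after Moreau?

Harlow

By the first rule: Espinoza, Haddad, Saleh and Nguyen (each a Privy Counsellor); then Moreau and Harlow (both not a Privy Counsellor).
Among Espinoza, Haddad, Saleh and Nguyen, by parliamentary office: Espinoza and Haddad (Speaker) before Saleh (Deputy Speaker) before Nguyen (Leader of the House).
Among Espinoza and Haddad, by terms served (higher first): Espinoza (7 terms) before Haddad (2 terms).
Moreau and Harlow are each Speaker, so the next rule applies.
Among Moreau and Harlow, by terms served (higher first): Moreau (9 terms) before Harlow (2 terms).
Order: Espinoza, Haddad, Saleh, Nguyen, Moreau, Harlow.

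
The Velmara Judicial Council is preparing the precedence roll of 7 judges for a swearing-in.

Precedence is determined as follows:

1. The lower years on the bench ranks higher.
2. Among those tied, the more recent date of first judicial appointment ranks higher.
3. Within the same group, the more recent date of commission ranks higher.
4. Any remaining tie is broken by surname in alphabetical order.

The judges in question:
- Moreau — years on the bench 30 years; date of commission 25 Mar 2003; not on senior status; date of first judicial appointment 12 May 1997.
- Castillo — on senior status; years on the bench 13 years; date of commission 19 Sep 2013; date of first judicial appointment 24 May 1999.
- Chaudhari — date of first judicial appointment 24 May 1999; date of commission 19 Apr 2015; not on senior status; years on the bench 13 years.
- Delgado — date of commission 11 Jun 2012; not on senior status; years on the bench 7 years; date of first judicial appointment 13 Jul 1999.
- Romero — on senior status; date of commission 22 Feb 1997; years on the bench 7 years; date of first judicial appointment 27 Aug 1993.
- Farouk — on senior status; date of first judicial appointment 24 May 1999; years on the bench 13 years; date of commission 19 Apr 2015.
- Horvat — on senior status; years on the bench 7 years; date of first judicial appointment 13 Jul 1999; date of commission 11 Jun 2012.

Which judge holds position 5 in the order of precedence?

Farouk

By years on the bench (lower first): Delgado, Horvat and Romero (each 7 years); then Chaudhari, Farouk and Castillo (each 13 years); then Moreau (30 years).
Among Delgado, Horvat and Romero, by date of first judicial appointment (later first): Delgado and Horvat (13 Jul 1999) before Romero (27 Aug 1993).
Delgado and Horvat both have date of commission 11 Jun 2012, so the next rule applies.
Among Delgado and Horvat, alphabetically by surname: Delgado before Horvat.
Chaudhari, Farouk and Castillo all have date of first judicial appointment 24 May 1999, so the next rule applies.
Among Chaudhari, Farouk and Castillo, by date of commission (later first): Chaudhari and Farouk (19 Apr 2015) before Castillo (19 Sep 2013).
Among Chaudhari and Farouk, alphabetically by surname: Chaudhari before Farouk.
Order: Delgado, Horvat, Romero, Chaudhari, Farouk, Castillo, Moreau.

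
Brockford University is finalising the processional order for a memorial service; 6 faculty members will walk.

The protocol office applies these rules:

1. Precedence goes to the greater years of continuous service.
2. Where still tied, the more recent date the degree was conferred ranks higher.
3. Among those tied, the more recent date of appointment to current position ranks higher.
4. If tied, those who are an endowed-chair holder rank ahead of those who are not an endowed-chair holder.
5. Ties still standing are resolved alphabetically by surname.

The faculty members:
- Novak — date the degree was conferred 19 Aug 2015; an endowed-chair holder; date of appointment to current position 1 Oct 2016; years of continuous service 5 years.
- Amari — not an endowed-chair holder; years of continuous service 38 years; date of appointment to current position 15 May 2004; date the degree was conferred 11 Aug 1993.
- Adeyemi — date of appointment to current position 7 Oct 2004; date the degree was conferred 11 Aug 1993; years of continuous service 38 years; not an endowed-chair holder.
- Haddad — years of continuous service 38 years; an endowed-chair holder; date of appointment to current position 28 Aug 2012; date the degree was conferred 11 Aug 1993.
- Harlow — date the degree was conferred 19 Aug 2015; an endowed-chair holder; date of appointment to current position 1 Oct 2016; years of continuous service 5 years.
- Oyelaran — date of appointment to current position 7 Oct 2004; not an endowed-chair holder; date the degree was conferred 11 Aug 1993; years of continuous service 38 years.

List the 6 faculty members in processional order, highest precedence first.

Haddad, Adeyemi, Oyelaran, Amari, Harlow, Novak

By years of continuous service (higher first): Haddad, Adeyemi, Oyelaran and Amari (each 38 years); then Harlow and Novak (both 5 years).
Haddad, Adeyemi, Oyelaran and Amari all have date the degree was conferred 11 Aug 1993, so the next rule applies.
Among Haddad, Adeyemi, Oyelaran and Amari, by date of appointment to current position (later first): Haddad (28 Aug 2012) before Adeyemi and Oyelaran (7 Oct 2004) before Amari (15 May 2004).
Adeyemi and Oyelaran are each not an endowed-chair holder, so the next rule applies.
Among Adeyemi and Oyelaran, alphabetically by surname: Adeyemi before Oyelaran.
Harlow and Novak both have date the degree was conferred 19 Aug 2015, so the next rule applies.
Harlow and Novak both have date of appointment to current position 1 Oct 2016, so the next rule applies.
Harlow and Novak are each an endowed-chair holder, so the next rule applies.
Among Harlow and Novak, alphabetically by surname: Harlow before Novak.
Full order: Haddad, Adeyemi, Oyelaran, Amari, Harlow, Novak.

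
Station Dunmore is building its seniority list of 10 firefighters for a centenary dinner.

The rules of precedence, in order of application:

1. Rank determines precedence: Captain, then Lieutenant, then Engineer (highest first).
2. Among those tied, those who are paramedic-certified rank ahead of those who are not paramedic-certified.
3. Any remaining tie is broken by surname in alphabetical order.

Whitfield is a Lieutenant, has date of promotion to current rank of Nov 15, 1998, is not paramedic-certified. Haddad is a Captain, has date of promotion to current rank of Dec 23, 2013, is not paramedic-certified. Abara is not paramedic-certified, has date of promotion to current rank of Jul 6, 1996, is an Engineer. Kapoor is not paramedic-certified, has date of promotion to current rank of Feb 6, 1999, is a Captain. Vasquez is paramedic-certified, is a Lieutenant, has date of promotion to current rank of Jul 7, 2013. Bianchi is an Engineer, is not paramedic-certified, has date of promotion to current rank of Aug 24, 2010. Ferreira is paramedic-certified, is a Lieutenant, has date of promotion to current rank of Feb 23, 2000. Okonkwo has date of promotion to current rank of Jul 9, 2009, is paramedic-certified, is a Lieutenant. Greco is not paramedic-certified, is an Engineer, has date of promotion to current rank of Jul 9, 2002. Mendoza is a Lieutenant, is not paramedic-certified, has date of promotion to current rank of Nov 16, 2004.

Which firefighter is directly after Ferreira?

By rank: Haddad and Kapoor (Captain); then Ferreira, Okonkwo, Vasquez, Mendoza and Whitfield (Lieutenant); then Abara, Bianchi and Greco (Engineer).
Haddad and Kapoor are each not paramedic-certified, so the next rule applies.
Among Haddad and Kapoor, alphabetically by surname: Haddad before Kapoor.
Among Ferreira, Okonkwo, Vasquez, Mendoza and Whitfield, paramedic-certified before not paramedic-certified: Ferreira, Okonkwo and Vasquez (paramedic-certified) before Mendoza and Whitfield (not paramedic-certified).
Among Ferreira, Okonkwo and Vasquez, alphabetically by surname: Ferreira before Okonkwo before Vasquez.
Among Mendoza and Whitfield, alphabetically by surname: Mendoza before Whitfield.
Abara, Bianchi and Greco are each not paramedic-certified, so the next rule applies.
Among Abara, Bianchi and Greco, alphabetically by surname: Abara before Bianchi before Greco.
Order: Haddad, Kapoor, Ferreira, Okonkwo, Vasquez, Mendoza, Whitfield, Abara, Bianchi, Greco.

Okonkwo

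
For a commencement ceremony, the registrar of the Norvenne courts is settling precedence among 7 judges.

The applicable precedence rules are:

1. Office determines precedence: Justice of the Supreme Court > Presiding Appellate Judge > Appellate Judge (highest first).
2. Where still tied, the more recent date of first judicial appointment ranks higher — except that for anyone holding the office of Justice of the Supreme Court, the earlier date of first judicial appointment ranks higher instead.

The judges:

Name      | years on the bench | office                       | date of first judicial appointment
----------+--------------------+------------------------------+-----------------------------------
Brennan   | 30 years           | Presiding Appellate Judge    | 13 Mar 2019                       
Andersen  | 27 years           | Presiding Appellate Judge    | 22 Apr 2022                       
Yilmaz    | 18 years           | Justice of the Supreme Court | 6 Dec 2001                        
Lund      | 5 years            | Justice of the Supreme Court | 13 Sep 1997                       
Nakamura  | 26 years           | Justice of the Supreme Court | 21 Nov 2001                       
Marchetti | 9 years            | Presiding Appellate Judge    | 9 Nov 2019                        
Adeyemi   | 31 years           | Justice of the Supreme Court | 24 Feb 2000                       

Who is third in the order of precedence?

Nakamura

By office: Lund, Adeyemi, Nakamura and Yilmaz (Justice of the Supreme Court); then Andersen, Marchetti and Brennan (Presiding Appellate Judge).
Among Lund, Adeyemi, Nakamura and Yilmaz, by date of first judicial appointment (earlier first) (reversed rule for this group): Lund (13 Sep 1997) before Adeyemi (24 Feb 2000) before Nakamura (21 Nov 2001) before Yilmaz (6 Dec 2001).
Among Andersen, Marchetti and Brennan, by date of first judicial appointment (later first): Andersen (22 Apr 2022) before Marchetti (9 Nov 2019) before Brennan (13 Mar 2019).
Order: Lund, Adeyemi, Nakamura, Yilmaz, Andersen, Marchetti, Brennan.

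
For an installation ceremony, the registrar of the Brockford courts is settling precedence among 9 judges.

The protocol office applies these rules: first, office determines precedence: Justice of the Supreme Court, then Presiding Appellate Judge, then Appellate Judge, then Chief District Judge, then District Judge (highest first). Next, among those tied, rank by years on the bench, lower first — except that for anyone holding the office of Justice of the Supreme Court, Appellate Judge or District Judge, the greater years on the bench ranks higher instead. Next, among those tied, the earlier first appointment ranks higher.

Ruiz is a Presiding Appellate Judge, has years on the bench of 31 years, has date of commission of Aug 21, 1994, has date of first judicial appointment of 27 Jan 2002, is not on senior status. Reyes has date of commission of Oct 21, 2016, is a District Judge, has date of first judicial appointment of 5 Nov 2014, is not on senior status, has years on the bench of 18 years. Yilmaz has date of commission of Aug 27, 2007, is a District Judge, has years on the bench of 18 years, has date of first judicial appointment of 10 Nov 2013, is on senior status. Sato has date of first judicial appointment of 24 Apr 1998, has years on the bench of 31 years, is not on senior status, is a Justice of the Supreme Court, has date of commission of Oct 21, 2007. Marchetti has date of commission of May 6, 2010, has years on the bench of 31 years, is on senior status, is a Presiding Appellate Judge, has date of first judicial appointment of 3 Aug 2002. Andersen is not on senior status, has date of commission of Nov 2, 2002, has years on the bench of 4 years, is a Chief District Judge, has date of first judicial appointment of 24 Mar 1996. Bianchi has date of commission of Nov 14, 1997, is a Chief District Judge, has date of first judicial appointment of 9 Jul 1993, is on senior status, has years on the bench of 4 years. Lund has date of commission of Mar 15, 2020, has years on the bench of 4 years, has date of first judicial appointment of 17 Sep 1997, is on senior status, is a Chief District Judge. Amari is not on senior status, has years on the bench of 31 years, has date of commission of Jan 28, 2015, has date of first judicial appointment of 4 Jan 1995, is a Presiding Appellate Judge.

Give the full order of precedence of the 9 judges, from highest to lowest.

Sato, Amari, Ruiz, Marchetti, Bianchi, Andersen, Lund, Yilmaz, Reyes

By office: Sato (Justice of the Supreme Court); then Amari, Ruiz and Marchetti (Presiding Appellate Judge); then Bianchi, Andersen and Lund (Chief District Judge); then Yilmaz and Reyes (District Judge).
Amari, Ruiz and Marchetti all have years on the bench 31 years, so the next rule applies.
Among Amari, Ruiz and Marchetti, by date of first judicial appointment (earlier first): Amari (4 Jan 1995) before Ruiz (27 Jan 2002) before Marchetti (3 Aug 2002).
Bianchi, Andersen and Lund all have years on the bench 4 years, so the next rule applies.
Among Bianchi, Andersen and Lund, by date of first judicial appointment (earlier first): Bianchi (9 Jul 1993) before Andersen (24 Mar 1996) before Lund (17 Sep 1997).
Yilmaz and Reyes both have years on the bench 18 years, so the next rule applies.
Among Yilmaz and Reyes, by date of first judicial appointment (earlier first): Yilmaz (10 Nov 2013) before Reyes (5 Nov 2014).
Full order: Sato, Amari, Ruiz, Marchetti, Bianchi, Andersen, Lund, Yilmaz, Reyes.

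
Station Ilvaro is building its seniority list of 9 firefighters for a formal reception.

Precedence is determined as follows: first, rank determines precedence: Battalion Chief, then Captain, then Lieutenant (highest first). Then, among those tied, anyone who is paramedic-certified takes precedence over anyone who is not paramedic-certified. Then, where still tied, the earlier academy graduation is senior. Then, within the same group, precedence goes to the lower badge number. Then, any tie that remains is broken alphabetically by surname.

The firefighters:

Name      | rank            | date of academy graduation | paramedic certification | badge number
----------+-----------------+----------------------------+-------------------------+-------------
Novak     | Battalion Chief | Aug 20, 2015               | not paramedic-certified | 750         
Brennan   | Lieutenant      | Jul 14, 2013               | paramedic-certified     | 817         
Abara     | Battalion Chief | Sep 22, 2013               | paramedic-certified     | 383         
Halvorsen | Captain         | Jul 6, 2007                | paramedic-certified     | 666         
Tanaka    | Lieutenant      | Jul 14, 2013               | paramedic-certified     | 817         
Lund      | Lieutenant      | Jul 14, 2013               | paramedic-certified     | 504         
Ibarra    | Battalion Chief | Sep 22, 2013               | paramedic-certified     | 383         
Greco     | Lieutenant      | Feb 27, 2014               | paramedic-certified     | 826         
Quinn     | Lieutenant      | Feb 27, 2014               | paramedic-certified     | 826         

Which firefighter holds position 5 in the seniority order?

By rank: Abara, Ibarra and Novak (Battalion Chief); then Halvorsen (Captain); then Lund, Brennan, Tanaka, Greco and Quinn (Lieutenant).
Among Abara, Ibarra and Novak, paramedic-certified before not paramedic-certified: Abara and Ibarra (paramedic-certified) before Novak (not paramedic-certified).
Abara and Ibarra both have date of academy graduation Sep 22, 2013, so the next rule applies.
Abara and Ibarra both have badge number 383, so the next rule applies.
Among Abara and Ibarra, alphabetically by surname: Abara before Ibarra.
Lund, Brennan, Tanaka, Greco and Quinn are each paramedic-certified, so the next rule applies.
Among Lund, Brennan, Tanaka, Greco and Quinn, by date of academy graduation (earlier first): Lund, Brennan and Tanaka (Jul 14, 2013) before Greco and Quinn (Feb 27, 2014).
Among Lund, Brennan and Tanaka, by badge number (lower first): Lund (504) before Brennan and Tanaka (817).
Among Brennan and Tanaka, alphabetically by surname: Brennan before Tanaka.
Greco and Quinn both have badge number 826, so the next rule applies.
Among Greco and Quinn, alphabetically by surname: Greco before Quinn.
Order: Abara, Ibarra, Novak, Halvorsen, Lund, Brennan, Tanaka, Greco, Quinn.

Lund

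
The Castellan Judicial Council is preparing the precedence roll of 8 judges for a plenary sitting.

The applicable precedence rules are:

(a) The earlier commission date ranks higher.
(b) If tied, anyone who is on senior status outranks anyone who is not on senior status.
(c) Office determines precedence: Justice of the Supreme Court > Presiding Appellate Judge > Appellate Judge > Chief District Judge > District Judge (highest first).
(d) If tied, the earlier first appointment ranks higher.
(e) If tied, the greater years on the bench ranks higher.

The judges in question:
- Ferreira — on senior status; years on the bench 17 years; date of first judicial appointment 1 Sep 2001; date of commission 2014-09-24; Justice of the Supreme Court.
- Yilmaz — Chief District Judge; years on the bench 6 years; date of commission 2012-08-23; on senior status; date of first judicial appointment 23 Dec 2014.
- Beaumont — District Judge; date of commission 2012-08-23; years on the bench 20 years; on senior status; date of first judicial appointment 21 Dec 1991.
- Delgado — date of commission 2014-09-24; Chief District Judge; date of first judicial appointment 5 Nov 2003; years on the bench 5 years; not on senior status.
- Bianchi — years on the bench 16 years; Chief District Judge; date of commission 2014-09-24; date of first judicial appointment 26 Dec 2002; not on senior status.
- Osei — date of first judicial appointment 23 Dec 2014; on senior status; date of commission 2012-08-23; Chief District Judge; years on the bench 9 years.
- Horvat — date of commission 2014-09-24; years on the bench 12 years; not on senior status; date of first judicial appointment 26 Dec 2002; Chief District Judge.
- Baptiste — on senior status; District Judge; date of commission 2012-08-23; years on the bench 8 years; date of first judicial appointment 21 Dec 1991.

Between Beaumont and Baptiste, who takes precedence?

By date of commission (earlier first): Osei, Yilmaz, Beaumont and Baptiste (each 2012-08-23); then Ferreira, Bianchi, Horvat and Delgado (each 2014-09-24).
Osei, Yilmaz, Beaumont and Baptiste are each on senior status, so the next rule applies.
Among Osei, Yilmaz, Beaumont and Baptiste, by office: Osei and Yilmaz (Chief District Judge) before Beaumont and Baptiste (District Judge).
Osei and Yilmaz both have date of first judicial appointment 23 Dec 2014, so the next rule applies.
Among Osei and Yilmaz, by years on the bench (higher first): Osei (9 years) before Yilmaz (6 years).
Beaumont and Baptiste both have date of first judicial appointment 21 Dec 1991, so the next rule applies.
Among Beaumont and Baptiste, by years on the bench (higher first): Beaumont (20 years) before Baptiste (8 years).
Among Ferreira, Bianchi, Horvat and Delgado, on senior status before not on senior status: Ferreira (on senior status) before Bianchi, Horvat and Delgado (not on senior status).
Bianchi, Horvat and Delgado are each Chief District Judge, so the next rule applies.
Among Bianchi, Horvat and Delgado, by date of first judicial appointment (earlier first): Bianchi and Horvat (26 Dec 2002) before Delgado (5 Nov 2003).
Among Bianchi and Horvat, by years on the bench (higher first): Bianchi (16 years) before Horvat (12 years).
So Beaumont takes precedence.

Beaumont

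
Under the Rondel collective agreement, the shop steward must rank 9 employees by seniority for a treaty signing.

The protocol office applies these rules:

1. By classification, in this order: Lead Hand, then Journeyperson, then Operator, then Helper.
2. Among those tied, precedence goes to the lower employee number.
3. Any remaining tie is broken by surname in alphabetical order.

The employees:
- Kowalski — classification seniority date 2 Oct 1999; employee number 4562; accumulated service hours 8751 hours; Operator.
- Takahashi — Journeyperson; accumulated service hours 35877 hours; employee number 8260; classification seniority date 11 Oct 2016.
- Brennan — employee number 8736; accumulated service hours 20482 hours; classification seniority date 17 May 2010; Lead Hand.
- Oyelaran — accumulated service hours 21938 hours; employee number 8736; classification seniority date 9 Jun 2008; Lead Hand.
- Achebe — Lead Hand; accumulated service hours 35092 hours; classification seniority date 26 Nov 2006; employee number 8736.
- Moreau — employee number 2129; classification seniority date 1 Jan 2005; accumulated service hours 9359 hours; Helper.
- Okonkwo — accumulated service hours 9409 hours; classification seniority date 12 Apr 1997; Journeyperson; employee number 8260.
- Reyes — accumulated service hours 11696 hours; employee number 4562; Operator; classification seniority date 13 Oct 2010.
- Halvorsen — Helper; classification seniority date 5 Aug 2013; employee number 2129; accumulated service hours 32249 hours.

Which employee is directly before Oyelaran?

By classification: Achebe, Brennan and Oyelaran (Lead Hand); then Okonkwo and Takahashi (Journeyperson); then Kowalski and Reyes (Operator); then Halvorsen and Moreau (Helper).
Achebe, Brennan and Oyelaran all have employee number 8736, so the next rule applies.
Among Achebe, Brennan and Oyelaran, alphabetically by surname: Achebe before Brennan before Oyelaran.
Okonkwo and Takahashi both have employee number 8260, so the next rule applies.
Among Okonkwo and Takahashi, alphabetically by surname: Okonkwo before Takahashi.
Kowalski and Reyes both have employee number 4562, so the next rule applies.
Among Kowalski and Reyes, alphabetically by surname: Kowalski before Reyes.
Halvorsen and Moreau both have employee number 2129, so the next rule applies.
Among Halvorsen and Moreau, alphabetically by surname: Halvorsen before Moreau.
Order: Achebe, Brennan, Oyelaran, Okonkwo, Takahashi, Kowalski, Reyes, Halvorsen, Moreau.

Brennan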